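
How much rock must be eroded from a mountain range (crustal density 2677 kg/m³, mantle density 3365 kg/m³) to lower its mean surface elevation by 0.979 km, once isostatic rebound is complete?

Net drop Δ = e − u = e − e ρ_c/ρ_m = e (ρ_m − ρ_c)/ρ_m.
e = Δ ρ_m/(ρ_m − ρ_c) = 0.979 km × 3365/688 = 4.79 km.

4.79 km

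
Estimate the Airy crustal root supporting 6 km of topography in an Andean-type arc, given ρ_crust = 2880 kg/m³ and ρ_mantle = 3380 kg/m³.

In Airy isostatic equilibrium: the weight of the topography is balanced by the buoyancy of the root, ρ_c h = (ρ_m − ρ_c) r.
r = h · ρ_c / (ρ_m − ρ_c) = 6 km × 2880 / (3380 − 2880) = 34.6 km.

34.6 km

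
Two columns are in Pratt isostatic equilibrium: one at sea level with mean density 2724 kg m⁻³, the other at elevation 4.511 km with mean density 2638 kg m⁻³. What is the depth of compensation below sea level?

ρ_ref D = ρ (D + h) → D (ρ_ref − ρ) = ρ h.
D = ρ h/(ρ_ref − ρ) = 2638 × 4.511 km/(2724 − 2638) = 138 km.

138 km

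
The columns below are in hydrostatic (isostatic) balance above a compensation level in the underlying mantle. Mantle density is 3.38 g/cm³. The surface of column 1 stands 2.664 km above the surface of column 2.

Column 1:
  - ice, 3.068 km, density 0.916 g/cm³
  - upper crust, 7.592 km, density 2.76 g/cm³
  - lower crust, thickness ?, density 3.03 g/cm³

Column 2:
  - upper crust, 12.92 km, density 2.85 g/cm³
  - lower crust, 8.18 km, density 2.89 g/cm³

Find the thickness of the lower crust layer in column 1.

Take the compensation level at the base of the deeper column (depth z_c below the surface of column 1) and equate Σ ρ_i t_i down to z_c; mantle fills any gap and the z_c terms cancel.
Column 1: 3.068×0.916 + 7.592×2.76 + x×3.03 + (z_c − 10.66 − x)×3.38
Column 2: 2.664×0 + 12.92×2.85 + 8.18×2.89 + (z_c − 2.664 − 21.1)×3.38
The z_c×3.38 term appears on both sides and cancels. Collect the known terms of each column as K = Σ(ρt)_known − 3.38 × (depth of known layers): K_1 = 23.764208 − 3.38×10.66 = −12.266592; K_2 = 60.4622 − 3.38×(2.664 + 21.1) = −19.86012.
Balance: K_1 − x×(3.38 − 3.03) = K_2, so x = (K_1 − K_2)/(3.38 − 3.03) = 7.59353/0.35 = 21.7 km.

21.7 km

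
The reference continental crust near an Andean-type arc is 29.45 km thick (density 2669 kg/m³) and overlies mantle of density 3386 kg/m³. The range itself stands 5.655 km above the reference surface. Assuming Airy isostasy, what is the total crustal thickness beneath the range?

Root depth r = h ρ_c / (ρ_m − ρ_c) = 5.655 km × 2669 / 717 = 21.05 km.
Total thickness = T + h + r = 29.45 km + 5.655 km + 21.05 km = 56.2 km.

56.2 km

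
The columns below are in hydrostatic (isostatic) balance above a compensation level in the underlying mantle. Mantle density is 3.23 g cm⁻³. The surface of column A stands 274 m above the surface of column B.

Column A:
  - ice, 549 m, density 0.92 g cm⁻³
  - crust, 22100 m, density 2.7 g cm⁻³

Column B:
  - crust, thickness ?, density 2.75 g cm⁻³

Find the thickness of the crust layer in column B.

25200 m

Take the compensation level at the base of the deeper column (depth z_c below the surface of column A) and equate Σ ρ_i t_i down to z_c; mantle fills any gap and the z_c terms cancel.
Column A: 549×0.92 + 22100×2.7 + (z_c − 22649)×3.23
Column B: 274×0 + x×2.75 + (z_c − 274 − 0 − x)×3.23
The z_c×3.23 term appears on both sides and cancels. Collect the known terms of each column as K = Σ(ρt)_known − 3.23 × (depth of known layers): K_A = 60175.08 − 3.23×22649 = −12981.19; K_B = 0 − 3.23×(274 + 0) = −885.02.
Balance: K_A = K_B − x×(3.23 − 2.75), so x = (K_B − K_A)/(3.23 − 2.75) = 12096.2/0.48 = 25200 m.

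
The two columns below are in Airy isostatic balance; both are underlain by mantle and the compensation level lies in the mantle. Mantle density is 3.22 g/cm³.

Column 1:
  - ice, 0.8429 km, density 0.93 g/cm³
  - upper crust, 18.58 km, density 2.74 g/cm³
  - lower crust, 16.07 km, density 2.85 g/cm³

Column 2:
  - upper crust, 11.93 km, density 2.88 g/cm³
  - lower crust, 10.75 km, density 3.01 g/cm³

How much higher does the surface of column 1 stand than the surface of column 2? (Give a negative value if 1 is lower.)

3.25 km

For any compensation level in the mantle, the mantle terms cancel and isostasy reduces to e = (Σt_1 − Σt_2) − (Σ(ρt)_1 − Σ(ρt)_2) / ρ_m.
Σt_1 = 35.4929 km; Σt_2 = 22.68 km; Σ(ρt)_1 = 97.492597; Σ(ρt)_2 = 66.7159 (in km·g/cm³).
e = (35.4929 − 22.68) − (97.492597 − 66.7159) / 3.22 = 3.25 km.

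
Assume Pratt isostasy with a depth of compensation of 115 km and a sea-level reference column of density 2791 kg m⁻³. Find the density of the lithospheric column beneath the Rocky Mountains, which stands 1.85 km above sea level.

Pratt balance: ρ_ref D = ρ (D + h).
ρ = ρ_ref D/(D + h) = 2791 × 115 km/(115 km + 1.85 km) = 2750 kg m⁻³.

2750 kg m⁻³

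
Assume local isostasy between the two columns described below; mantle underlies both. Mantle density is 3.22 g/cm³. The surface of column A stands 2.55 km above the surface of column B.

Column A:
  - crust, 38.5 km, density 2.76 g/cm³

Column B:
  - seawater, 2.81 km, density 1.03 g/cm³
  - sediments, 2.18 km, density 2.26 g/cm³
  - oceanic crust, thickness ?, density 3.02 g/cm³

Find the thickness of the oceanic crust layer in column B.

6.26 km

Take the compensation level at the base of the deeper column (depth z_c below the surface of column A) and equate Σ ρ_i t_i down to z_c; mantle fills any gap and the z_c terms cancel.
Column A: 38.5×2.76 + (z_c − 38.5)×3.22
Column B: 2.55×0 + 2.81×1.03 + 2.18×2.26 + x×3.02 + (z_c − 2.55 − 4.99 − x)×3.22
The z_c×3.22 term appears on both sides and cancels. Collect the known terms of each column as K = Σ(ρt)_known − 3.22 × (depth of known layers): K_A = 106.26 − 3.22×38.5 = −17.71; K_B = 7.8211 − 3.22×(2.55 + 4.99) = −16.4577.
Balance: K_A = K_B − x×(3.22 − 3.02), so x = (K_B − K_A)/(3.22 − 3.02) = 1.2523/0.2 = 6.26 km.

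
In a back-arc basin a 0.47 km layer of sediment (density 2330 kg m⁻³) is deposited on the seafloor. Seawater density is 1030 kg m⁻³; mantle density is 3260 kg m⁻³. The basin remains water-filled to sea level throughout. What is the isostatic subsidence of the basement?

Submarine loading: the sediment displaces seawater, and the subsidence is in turn flooded, so s (ρ_m − ρ_w) = t (ρ_sed − ρ_w).
s = 0.47 km × (2330 − 1030) / (3260 − 1030) = 0.274 km.

0.274 km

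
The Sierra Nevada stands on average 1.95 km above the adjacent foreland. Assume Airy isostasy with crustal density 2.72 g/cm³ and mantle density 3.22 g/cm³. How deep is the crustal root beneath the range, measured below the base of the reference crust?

10.6 km

For local isostatic compensation: the weight of the topography is balanced by the buoyancy of the root, ρ_c h = (ρ_m − ρ_c) r.
r = h · ρ_c / (ρ_m − ρ_c) = 1.95 km × 2.72 / (3.22 − 2.72) = 10.6 km.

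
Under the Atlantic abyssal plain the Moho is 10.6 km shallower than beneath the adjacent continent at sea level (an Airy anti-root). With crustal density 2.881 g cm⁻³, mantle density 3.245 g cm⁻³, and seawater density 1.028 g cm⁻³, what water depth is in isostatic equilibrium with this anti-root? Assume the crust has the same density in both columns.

Replacing a thickness d of crust by seawater at the top must be balanced by replacing crust with mantle at the base: d (ρ_c − ρ_w) = a (ρ_m − ρ_c).
d = a (ρ_m − ρ_c)/(ρ_c − ρ_w) = 10.6 km × 0.364/1.853 = 2.08 km.

2.08 km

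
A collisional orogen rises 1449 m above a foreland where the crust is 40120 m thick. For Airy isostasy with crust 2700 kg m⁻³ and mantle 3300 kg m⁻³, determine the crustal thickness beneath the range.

48100 m

Root depth r = h ρ_c / (ρ_m − ρ_c) = 1449 m × 2700 / 600 = 6520 m.
Total thickness = T + h + r = 40120 m + 1449 m + 6520 m = 48100 m.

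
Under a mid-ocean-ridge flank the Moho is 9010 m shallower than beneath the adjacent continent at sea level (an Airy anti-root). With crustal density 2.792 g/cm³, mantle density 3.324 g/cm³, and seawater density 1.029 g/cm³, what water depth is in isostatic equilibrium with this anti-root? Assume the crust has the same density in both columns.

2720 m

Replacing a thickness d of crust by seawater at the top must be balanced by replacing crust with mantle at the base: d (ρ_c − ρ_w) = a (ρ_m − ρ_c).
d = a (ρ_m − ρ_c)/(ρ_c − ρ_w) = 9010 m × 0.532/1.763 = 2720 m.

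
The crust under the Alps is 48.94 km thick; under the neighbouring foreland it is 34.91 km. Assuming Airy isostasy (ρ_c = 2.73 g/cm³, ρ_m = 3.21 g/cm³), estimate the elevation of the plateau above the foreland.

2.1 km

Excess crust Δ = 48.94 km − 34.91 km = 14.03 km, split between elevation h and root r with h + r = Δ.
Airy balance ρ_c h = (ρ_m − ρ_c) r gives r = h ρ_c/(ρ_m − ρ_c), so h (1 + ρ_c/(ρ_m − ρ_c)) = Δ, i.e. h = Δ (ρ_m − ρ_c)/ρ_m.
h = 14.03 km × 0.48/3.21 = 2.1 km.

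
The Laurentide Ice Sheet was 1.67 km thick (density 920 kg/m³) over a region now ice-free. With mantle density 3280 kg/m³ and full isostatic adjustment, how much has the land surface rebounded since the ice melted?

Removing the load lets mantle flow back in; uplift u satisfies ρ_ice t = ρ_m u.
u = t ρ_ice/ρ_m = 1.67 km × 920/3280 = 0.468 km.

0.468 km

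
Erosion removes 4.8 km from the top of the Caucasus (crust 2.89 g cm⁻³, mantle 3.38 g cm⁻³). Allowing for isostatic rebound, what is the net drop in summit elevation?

0.696 km

Rebound u = e ρ_c/ρ_m = 4.8 km × 2.89/3.38 = 4.104 km.
Net surface drop = e − u = 4.8 km − 4.104 km = e (ρ_m − ρ_c)/ρ_m = 0.696 km.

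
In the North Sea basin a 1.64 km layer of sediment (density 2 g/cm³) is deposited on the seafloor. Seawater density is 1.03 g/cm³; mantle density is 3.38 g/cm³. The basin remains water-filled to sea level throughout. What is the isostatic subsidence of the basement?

0.677 km

Submarine loading: the sediment displaces seawater, and the subsidence is in turn flooded, so s (ρ_m − ρ_w) = t (ρ_sed − ρ_w).
s = 1.64 km × (2 − 1.03) / (3.38 − 1.03) = 0.677 km.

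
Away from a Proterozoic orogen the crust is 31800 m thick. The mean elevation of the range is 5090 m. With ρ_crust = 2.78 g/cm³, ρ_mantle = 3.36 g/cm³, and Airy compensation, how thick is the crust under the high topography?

Root depth r = h ρ_c / (ρ_m − ρ_c) = 5090 m × 2.78 / 0.58 = 24400 m.
Total thickness = T + h + r = 31800 m + 5090 m + 24400 m = 61300 m.

61300 m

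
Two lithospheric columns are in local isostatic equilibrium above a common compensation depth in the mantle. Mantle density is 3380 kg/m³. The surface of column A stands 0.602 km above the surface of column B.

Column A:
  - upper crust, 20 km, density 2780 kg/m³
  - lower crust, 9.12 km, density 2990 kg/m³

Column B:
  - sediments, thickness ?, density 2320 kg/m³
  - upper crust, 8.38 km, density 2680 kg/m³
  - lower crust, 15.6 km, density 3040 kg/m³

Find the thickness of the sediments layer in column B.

2.22 km

Take the compensation level at the base of the deeper column (depth z_c below the surface of column A) and equate Σ ρ_i t_i down to z_c; mantle fills any gap and the z_c terms cancel.
Column A: 20×2780 + 9.12×2990 + (z_c − 29.12)×3380
Column B: 0.602×0 + x×2320 + 8.38×2680 + 15.6×3040 + (z_c − 0.602 − 23.98 − x)×3380
The z_c×3380 term appears on both sides and cancels. Collect the known terms of each column as K = Σ(ρt)_known − 3380 × (depth of known layers): K_A = 82868.8 − 3380×29.12 = −15556.8; K_B = 69882.4 − 3380×(0.602 + 23.98) = −13204.76.
Balance: K_A = K_B − x×(3380 − 2320), so x = (K_B − K_A)/(3380 − 2320) = 2352.04/1060 = 2.22 km.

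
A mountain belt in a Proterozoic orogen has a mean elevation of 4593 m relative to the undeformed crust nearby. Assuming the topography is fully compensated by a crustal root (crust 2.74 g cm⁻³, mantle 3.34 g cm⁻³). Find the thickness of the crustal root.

21000 m

By Archimedes' principle applied to the lithosphere: the weight of the topography is balanced by the buoyancy of the root, ρ_c h = (ρ_m − ρ_c) r.
r = h · ρ_c / (ρ_m − ρ_c) = 4593 m × 2.74 / (3.34 − 2.74) = 21000 m.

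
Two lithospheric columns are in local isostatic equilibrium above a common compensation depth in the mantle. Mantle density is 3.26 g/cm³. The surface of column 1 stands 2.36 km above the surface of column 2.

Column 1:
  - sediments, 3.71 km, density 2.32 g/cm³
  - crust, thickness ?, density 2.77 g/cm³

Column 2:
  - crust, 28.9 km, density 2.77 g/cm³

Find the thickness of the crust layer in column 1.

Take the compensation level at the base of the deeper column (depth z_c below the surface of column 1) and equate Σ ρ_i t_i down to z_c; mantle fills any gap and the z_c terms cancel.
Column 1: 3.71×2.32 + x×2.77 + (z_c − 3.71 − x)×3.26
Column 2: 2.36×0 + 28.9×2.77 + (z_c − 2.36 − 28.9)×3.26
The z_c×3.26 term appears on both sides and cancels. Collect the known terms of each column as K = Σ(ρt)_known − 3.26 × (depth of known layers): K_1 = 8.6072 − 3.26×3.71 = −3.4874; K_2 = 80.053 − 3.26×(2.36 + 28.9) = −21.8546.
Balance: K_1 − x×(3.26 − 2.77) = K_2, so x = (K_1 − K_2)/(3.26 − 2.77) = 18.3672/0.49 = 37.5 km.

37.5 km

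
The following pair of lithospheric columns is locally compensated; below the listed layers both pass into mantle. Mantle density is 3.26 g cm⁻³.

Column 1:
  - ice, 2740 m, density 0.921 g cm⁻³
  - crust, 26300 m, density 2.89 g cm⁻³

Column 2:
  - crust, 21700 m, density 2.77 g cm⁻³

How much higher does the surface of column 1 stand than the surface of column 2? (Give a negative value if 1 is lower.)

For any compensation level in the mantle, the mantle terms cancel and isostasy reduces to e = (Σt_1 − Σt_2) − (Σ(ρt)_1 − Σ(ρt)_2) / ρ_m.
Σt_1 = 29040 m; Σt_2 = 21700 m; Σ(ρt)_1 = 78530.54; Σ(ρt)_2 = 60109 (in m·g cm⁻³).
e = (29040 − 21700) − (78530.54 − 60109) / 3.26 = 1690 m.

1690 m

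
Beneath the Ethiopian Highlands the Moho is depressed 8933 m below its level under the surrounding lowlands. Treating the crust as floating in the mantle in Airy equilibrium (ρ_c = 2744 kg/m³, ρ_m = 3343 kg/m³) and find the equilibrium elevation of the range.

1950 m

Equating mass per unit area of the two columns: ρ_c h = (ρ_m − ρ_c) r.
h = r (ρ_m − ρ_c) / ρ_c = 8933 m × (3343 − 2744) / 2744 = 1950 m.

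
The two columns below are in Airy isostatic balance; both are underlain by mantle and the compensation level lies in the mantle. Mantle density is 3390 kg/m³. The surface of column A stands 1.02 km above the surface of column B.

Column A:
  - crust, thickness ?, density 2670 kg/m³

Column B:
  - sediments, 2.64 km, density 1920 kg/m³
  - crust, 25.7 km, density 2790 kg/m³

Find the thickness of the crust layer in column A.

31.6 km

Take the compensation level at the base of the deeper column (depth z_c below the surface of column A) and equate Σ ρ_i t_i down to z_c; mantle fills any gap and the z_c terms cancel.
Column A: x×2670 + (z_c − 0 − x)×3390
Column B: 1.02×0 + 2.64×1920 + 25.7×2790 + (z_c − 1.02 − 28.34)×3390
The z_c×3390 term appears on both sides and cancels. Collect the known terms of each column as K = Σ(ρt)_known − 3390 × (depth of known layers): K_A = 0 − 3390×0 = 0; K_B = 76771.8 − 3390×(1.02 + 28.34) = −22758.6.
Balance: K_A − x×(3390 − 2670) = K_B, so x = (K_A − K_B)/(3390 − 2670) = 22758.6/720 = 31.6 km.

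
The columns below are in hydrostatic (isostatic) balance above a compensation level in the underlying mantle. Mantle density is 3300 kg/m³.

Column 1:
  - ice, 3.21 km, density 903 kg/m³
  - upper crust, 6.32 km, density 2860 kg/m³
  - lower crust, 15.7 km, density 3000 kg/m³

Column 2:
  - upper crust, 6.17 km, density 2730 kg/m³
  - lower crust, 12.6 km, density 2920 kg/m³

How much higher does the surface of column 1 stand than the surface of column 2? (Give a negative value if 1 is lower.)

2.08 km

For any compensation level in the mantle, the mantle terms cancel and isostasy reduces to e = (Σt_1 − Σt_2) − (Σ(ρt)_1 − Σ(ρt)_2) / ρ_m.
Σt_1 = 25.23 km; Σt_2 = 18.77 km; Σ(ρt)_1 = 68073.83; Σ(ρt)_2 = 53636.1 (in km·kg/m³).
e = (25.23 − 18.77) − (68073.83 − 53636.1) / 3300 = 2.08 km.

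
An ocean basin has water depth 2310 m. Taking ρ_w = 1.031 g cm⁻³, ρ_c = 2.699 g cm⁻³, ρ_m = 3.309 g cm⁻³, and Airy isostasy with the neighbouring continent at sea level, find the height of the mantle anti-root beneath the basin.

Equating mass per unit area of the two columns: replacing crust with seawater at the top is compensated by replacing crust with mantle at the base: d (ρ_c − ρ_w) = a (ρ_m − ρ_c).
a = d (ρ_c − ρ_w)/(ρ_m − ρ_c) = 2310 m × 1.668/0.61 = 6320 m.

6320 m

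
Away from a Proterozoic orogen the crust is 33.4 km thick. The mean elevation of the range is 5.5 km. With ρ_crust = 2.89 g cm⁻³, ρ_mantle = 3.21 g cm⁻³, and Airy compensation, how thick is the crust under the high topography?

Root depth r = h ρ_c / (ρ_m − ρ_c) = 5.5 km × 2.89 / 0.32 = 49.67 km.
Total thickness = T + h + r = 33.4 km + 5.5 km + 49.67 km = 88.6 km.

88.6 km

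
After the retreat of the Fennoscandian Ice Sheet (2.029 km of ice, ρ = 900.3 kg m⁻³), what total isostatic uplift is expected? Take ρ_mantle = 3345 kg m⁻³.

0.546 km

Removing the load lets mantle flow back in; uplift u satisfies ρ_ice t = ρ_m u.
u = t ρ_ice/ρ_m = 2.029 km × 900.3/3345 = 0.546 km.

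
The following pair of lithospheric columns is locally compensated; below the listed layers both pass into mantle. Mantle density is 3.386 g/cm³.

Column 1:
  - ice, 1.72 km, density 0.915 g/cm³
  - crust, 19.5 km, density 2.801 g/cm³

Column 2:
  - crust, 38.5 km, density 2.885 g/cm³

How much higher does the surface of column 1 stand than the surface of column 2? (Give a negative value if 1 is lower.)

−1.07 km

For any compensation level in the mantle, the mantle terms cancel and isostasy reduces to e = (Σt_1 − Σt_2) − (Σ(ρt)_1 − Σ(ρt)_2) / ρ_m.
Σt_1 = 21.22 km; Σt_2 = 38.5 km; Σ(ρt)_1 = 56.1933; Σ(ρt)_2 = 111.0725 (in km·g/cm³).
e = (21.22 − 38.5) − (56.1933 − 111.0725) / 3.386 = −1.07 km.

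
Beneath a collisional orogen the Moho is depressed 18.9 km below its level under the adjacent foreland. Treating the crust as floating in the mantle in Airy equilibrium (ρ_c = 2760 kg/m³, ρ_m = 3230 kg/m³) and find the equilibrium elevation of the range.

3.22 km

Balancing pressure at the compensation depth: ρ_c h = (ρ_m − ρ_c) r.
h = r (ρ_m − ρ_c) / ρ_c = 18.9 km × (3230 − 2760) / 2760 = 3.22 km.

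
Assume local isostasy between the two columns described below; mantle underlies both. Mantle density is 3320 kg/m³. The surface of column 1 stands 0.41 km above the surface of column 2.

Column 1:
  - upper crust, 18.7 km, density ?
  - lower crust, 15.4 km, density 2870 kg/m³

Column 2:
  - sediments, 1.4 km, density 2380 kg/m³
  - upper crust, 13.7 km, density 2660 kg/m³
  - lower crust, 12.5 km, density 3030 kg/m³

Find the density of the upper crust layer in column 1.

Take the compensation level at the base of the deeper column (depth z_c below the surface of column 1) and equate Σ ρ_i t_i down to z_c; mantle fills any gap and the z_c terms cancel.
Column 1: 18.7×ρ + 15.4×2870 + (z_c − 34.1)×3320
Column 2: 0.41×0 + 1.4×2380 + 13.7×2660 + 12.5×3030 + (z_c − 0.41 − 27.6)×3320
The z_c×3320 term appears on both sides and cancels. Collect the known terms of each column as K = Σ(ρt)_known − 3320 × (depth of known layers): K_1 = 44198 − 3320×34.1 = −69014; K_2 = 77649 − 3320×(0.41 + 27.6) = −15344.2.
Balance: K_1 + 18.7×ρ = K_2, so ρ = (K_2 − K_1)/18.7 = 53669.8/18.7 = 2870 kg/m³.

2870 kg/m³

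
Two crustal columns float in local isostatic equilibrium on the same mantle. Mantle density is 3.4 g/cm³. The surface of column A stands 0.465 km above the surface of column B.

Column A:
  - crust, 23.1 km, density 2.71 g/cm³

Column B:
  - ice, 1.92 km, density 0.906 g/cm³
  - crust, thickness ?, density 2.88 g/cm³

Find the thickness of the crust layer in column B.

18.4 km

Take the compensation level at the base of the deeper column (depth z_c below the surface of column A) and equate Σ ρ_i t_i down to z_c; mantle fills any gap and the z_c terms cancel.
Column A: 23.1×2.71 + (z_c − 23.1)×3.4
Column B: 0.465×0 + 1.92×0.906 + x×2.88 + (z_c − 0.465 − 1.92 − x)×3.4
The z_c×3.4 term appears on both sides and cancels. Collect the known terms of each column as K = Σ(ρt)_known − 3.4 × (depth of known layers): K_A = 62.601 − 3.4×23.1 = −15.939; K_B = 1.73952 − 3.4×(0.465 + 1.92) = −6.36948.
Balance: K_A = K_B − x×(3.4 − 2.88), so x = (K_B − K_A)/(3.4 − 2.88) = 9.56952/0.52 = 18.4 km.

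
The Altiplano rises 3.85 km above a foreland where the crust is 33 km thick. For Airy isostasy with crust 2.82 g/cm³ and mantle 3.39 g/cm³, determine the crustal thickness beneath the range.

Root depth r = h ρ_c / (ρ_m − ρ_c) = 3.85 km × 2.82 / 0.57 = 19.05 km.
Total thickness = T + h + r = 33 km + 3.85 km + 19.05 km = 55.9 km.

55.9 km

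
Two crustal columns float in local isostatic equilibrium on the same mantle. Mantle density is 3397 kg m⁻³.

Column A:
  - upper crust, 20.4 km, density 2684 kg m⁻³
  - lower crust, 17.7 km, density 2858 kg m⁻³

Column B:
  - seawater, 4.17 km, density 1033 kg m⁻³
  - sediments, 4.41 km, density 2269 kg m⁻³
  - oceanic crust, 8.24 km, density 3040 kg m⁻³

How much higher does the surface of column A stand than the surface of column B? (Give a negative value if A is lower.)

For any compensation level in the mantle, the mantle terms cancel and isostasy reduces to e = (Σt_A − Σt_B) − (Σ(ρt)_A − Σ(ρt)_B) / ρ_m.
Σt_A = 38.1 km; Σt_B = 16.82 km; Σ(ρt)_A = 105340.2; Σ(ρt)_B = 39363.5 (in km·kg m⁻³).
e = (38.1 − 16.82) − (105340.2 − 39363.5) / 3397 = 1.86 km.

1.86 km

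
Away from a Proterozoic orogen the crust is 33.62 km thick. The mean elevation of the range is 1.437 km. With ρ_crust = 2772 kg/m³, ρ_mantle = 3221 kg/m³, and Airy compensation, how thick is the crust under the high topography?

43.9 km

Root depth r = h ρ_c / (ρ_m − ρ_c) = 1.437 km × 2772 / 449 = 8.872 km.
Total thickness = T + h + r = 33.62 km + 1.437 km + 8.872 km = 43.9 km.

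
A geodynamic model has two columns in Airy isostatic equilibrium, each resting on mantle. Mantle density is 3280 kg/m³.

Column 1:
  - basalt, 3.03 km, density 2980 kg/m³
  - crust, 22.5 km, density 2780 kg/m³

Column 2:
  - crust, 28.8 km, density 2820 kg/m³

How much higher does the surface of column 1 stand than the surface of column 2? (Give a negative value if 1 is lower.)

For any compensation level in the mantle, the mantle terms cancel and isostasy reduces to e = (Σt_1 − Σt_2) − (Σ(ρt)_1 − Σ(ρt)_2) / ρ_m.
Σt_1 = 25.53 km; Σt_2 = 28.8 km; Σ(ρt)_1 = 71579.4; Σ(ρt)_2 = 81216 (in km·kg/m³).
e = (25.53 − 28.8) − (71579.4 − 81216) / 3280 = −0.332 km.

−0.332 km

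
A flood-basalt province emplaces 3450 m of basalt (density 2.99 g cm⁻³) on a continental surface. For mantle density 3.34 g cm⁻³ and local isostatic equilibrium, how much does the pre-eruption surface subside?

Subaerial loading: s = t ρ_load / ρ_m.
s = 3450 m × 2.99/3.34 = 3090 m.

3090 m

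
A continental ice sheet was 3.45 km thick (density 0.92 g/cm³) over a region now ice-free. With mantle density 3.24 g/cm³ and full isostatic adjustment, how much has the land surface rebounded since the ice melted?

Removing the load lets mantle flow back in; uplift u satisfies ρ_ice t = ρ_m u.
u = t ρ_ice/ρ_m = 3.45 km × 0.92/3.24 = 0.98 km.

0.98 km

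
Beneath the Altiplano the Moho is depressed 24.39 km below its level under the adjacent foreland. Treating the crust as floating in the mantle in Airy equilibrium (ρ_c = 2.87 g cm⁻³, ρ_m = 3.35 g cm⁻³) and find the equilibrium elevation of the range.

Balancing pressure at the compensation depth: ρ_c h = (ρ_m − ρ_c) r.
h = r (ρ_m − ρ_c) / ρ_c = 24.39 km × (3.35 − 2.87) / 2.87 = 4.08 km.

4.08 km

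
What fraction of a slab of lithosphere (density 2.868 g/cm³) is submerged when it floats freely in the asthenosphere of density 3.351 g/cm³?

85.6%

Submerged fraction = ρ_obj/ρ_fluid = 2.868/3.351 = 85.6%.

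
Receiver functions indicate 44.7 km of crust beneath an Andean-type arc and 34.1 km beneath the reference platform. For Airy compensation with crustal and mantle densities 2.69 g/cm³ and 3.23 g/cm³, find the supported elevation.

Excess crust Δ = 44.7 km − 34.1 km = 10.6 km, split between elevation h and root r with h + r = Δ.
Airy balance ρ_c h = (ρ_m − ρ_c) r gives r = h ρ_c/(ρ_m − ρ_c), so h (1 + ρ_c/(ρ_m − ρ_c)) = Δ, i.e. h = Δ (ρ_m − ρ_c)/ρ_m.
h = 10.6 km × 0.54/3.23 = 1.77 km.

1.77 km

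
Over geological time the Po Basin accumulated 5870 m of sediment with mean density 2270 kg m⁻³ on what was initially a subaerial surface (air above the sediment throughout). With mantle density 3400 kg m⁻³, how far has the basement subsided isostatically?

Subaerial load: s = t ρ_sed / ρ_m = 5870 m × 2270/3400 = 3920 m.

3920 m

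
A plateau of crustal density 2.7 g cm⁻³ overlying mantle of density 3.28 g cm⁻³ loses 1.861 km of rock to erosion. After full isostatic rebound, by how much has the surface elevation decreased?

Rebound u = e ρ_c/ρ_m = 1.861 km × 2.7/3.28 = 1.532 km.
Net surface drop = e − u = 1.861 km − 1.532 km = e (ρ_m − ρ_c)/ρ_m = 0.329 km.

0.329 km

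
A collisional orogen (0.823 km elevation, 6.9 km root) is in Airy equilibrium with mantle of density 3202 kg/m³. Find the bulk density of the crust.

2860 kg/m³

ρ_c h = (ρ_m − ρ_c) r → ρ_c (h + r) = ρ_m r → ρ_c = ρ_m r / (h + r).
ρ_c = 3202 × 6.9 km / (0.823 km + 6.9 km) = 2860 kg/m³.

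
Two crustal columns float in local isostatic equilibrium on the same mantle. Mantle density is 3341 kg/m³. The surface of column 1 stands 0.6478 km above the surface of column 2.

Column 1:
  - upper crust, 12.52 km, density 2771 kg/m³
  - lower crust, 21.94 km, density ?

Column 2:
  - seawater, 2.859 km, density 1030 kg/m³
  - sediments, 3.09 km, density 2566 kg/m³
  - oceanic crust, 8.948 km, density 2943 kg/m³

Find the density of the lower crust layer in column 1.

3000 kg/m³

Take the compensation level at the base of the deeper column (depth z_c below the surface of column 1) and equate Σ ρ_i t_i down to z_c; mantle fills any gap and the z_c terms cancel.
Column 1: 12.52×2771 + 21.94×ρ + (z_c − 34.46)×3341
Column 2: 0.6478×0 + 2.859×1030 + 3.09×2566 + 8.948×2943 + (z_c − 0.6478 − 14.897)×3341
The z_c×3341 term appears on both sides and cancels. Collect the known terms of each column as K = Σ(ρt)_known − 3341 × (depth of known layers): K_1 = 34692.92 − 3341×34.46 = −80437.94; K_2 = 37207.674 − 3341×(0.6478 + 14.897) = −14727.5028.
Balance: K_1 + 21.94×ρ = K_2, so ρ = (K_2 − K_1)/21.94 = 65710.4/21.94 = 3000 kg/m³.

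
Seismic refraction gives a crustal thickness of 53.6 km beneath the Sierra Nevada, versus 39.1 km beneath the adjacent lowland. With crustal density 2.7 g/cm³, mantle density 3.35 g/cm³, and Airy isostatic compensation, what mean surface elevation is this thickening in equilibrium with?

2.81 km

Excess crust Δ = 53.6 km − 39.1 km = 14.5 km, split between elevation h and root r with h + r = Δ.
Airy balance ρ_c h = (ρ_m − ρ_c) r gives r = h ρ_c/(ρ_m − ρ_c), so h (1 + ρ_c/(ρ_m − ρ_c)) = Δ, i.e. h = Δ (ρ_m − ρ_c)/ρ_m.
h = 14.5 km × 0.65/3.35 = 2.81 km.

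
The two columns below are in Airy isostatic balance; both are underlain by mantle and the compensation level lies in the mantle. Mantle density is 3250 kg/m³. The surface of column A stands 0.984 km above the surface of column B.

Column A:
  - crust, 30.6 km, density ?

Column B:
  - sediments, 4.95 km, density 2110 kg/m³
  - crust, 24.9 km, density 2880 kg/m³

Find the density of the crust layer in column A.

Take the compensation level at the base of the deeper column (depth z_c below the surface of column A) and equate Σ ρ_i t_i down to z_c; mantle fills any gap and the z_c terms cancel.
Column A: 30.6×ρ + (z_c − 30.6)×3250
Column B: 0.984×0 + 4.95×2110 + 24.9×2880 + (z_c − 0.984 − 29.85)×3250
The z_c×3250 term appears on both sides and cancels. Collect the known terms of each column as K = Σ(ρt)_known − 3250 × (depth of known layers): K_A = 0 − 3250×30.6 = −99450; K_B = 82156.5 − 3250×(0.984 + 29.85) = −18054.
Balance: K_A + 30.6×ρ = K_B, so ρ = (K_B − K_A)/30.6 = 81396/30.6 = 2660 kg/m³.

2660 kg/m³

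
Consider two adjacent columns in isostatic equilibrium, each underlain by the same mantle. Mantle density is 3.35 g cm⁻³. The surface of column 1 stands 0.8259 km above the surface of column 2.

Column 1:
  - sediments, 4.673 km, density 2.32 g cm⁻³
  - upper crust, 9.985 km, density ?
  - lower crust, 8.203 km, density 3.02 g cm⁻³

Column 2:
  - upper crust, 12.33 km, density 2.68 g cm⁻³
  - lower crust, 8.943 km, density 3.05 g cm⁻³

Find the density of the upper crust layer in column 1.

Take the compensation level at the base of the deeper column (depth z_c below the surface of column 1) and equate Σ ρ_i t_i down to z_c; mantle fills any gap and the z_c terms cancel.
Column 1: 4.673×2.32 + 9.985×ρ + 8.203×3.02 + (z_c − 22.861)×3.35
Column 2: 0.8259×0 + 12.33×2.68 + 8.943×3.05 + (z_c − 0.8259 − 21.273)×3.35
The z_c×3.35 term appears on both sides and cancels. Collect the known terms of each column as K = Σ(ρt)_known − 3.35 × (depth of known layers): K_1 = 35.61442 − 3.35×22.861 = −40.96993; K_2 = 60.32055 − 3.35×(0.8259 + 21.273) = −13.710765.
Balance: K_1 + 9.985×ρ = K_2, so ρ = (K_2 − K_1)/9.985 = 27.2592/9.985 = 2.73 g cm⁻³.

2.73 g cm⁻³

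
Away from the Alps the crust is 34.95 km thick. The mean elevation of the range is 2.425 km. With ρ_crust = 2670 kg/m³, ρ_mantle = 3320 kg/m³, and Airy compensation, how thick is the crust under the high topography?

Root depth r = h ρ_c / (ρ_m − ρ_c) = 2.425 km × 2670 / 650 = 9.961 km.
Total thickness = T + h + r = 34.95 km + 2.425 km + 9.961 km = 47.3 km.

47.3 km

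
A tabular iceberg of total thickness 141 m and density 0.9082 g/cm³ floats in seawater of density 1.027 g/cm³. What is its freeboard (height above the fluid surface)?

Floating equilibrium: submerged depth d = t ρ_obj/ρ_fluid = 141 m × 0.9082/1.027 = 124.7 m.
Freeboard = t − d = 141 m − 124.7 m = 16.3 m.

16.3 m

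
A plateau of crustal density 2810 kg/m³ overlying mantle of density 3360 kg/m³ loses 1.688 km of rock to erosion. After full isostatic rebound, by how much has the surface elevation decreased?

Rebound u = e ρ_c/ρ_m = 1.688 km × 2810/3360 = 1.412 km.
Net surface drop = e − u = 1.688 km − 1.412 km = e (ρ_m − ρ_c)/ρ_m = 0.276 km.

0.276 km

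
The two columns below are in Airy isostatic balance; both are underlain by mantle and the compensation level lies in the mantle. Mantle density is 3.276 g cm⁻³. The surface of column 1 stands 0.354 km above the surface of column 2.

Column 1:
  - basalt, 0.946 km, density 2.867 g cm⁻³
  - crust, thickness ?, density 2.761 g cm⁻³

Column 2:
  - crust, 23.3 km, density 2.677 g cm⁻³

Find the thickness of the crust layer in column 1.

28.6 km

Take the compensation level at the base of the deeper column (depth z_c below the surface of column 1) and equate Σ ρ_i t_i down to z_c; mantle fills any gap and the z_c terms cancel.
Column 1: 0.946×2.867 + x×2.761 + (z_c − 0.946 − x)×3.276
Column 2: 0.354×0 + 23.3×2.677 + (z_c − 0.354 − 23.3)×3.276
The z_c×3.276 term appears on both sides and cancels. Collect the known terms of each column as K = Σ(ρt)_known − 3.276 × (depth of known layers): K_1 = 2.712182 − 3.276×0.946 = −0.386914; K_2 = 62.3741 − 3.276×(0.354 + 23.3) = −15.116404.
Balance: K_1 − x×(3.276 − 2.761) = K_2, so x = (K_1 − K_2)/(3.276 − 2.761) = 14.7295/0.515 = 28.6 km.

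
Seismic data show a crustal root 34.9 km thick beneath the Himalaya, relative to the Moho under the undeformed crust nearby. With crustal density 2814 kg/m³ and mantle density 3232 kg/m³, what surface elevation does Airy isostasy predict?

5.18 km

For local isostatic compensation: ρ_c h = (ρ_m − ρ_c) r.
h = r (ρ_m − ρ_c) / ρ_c = 34.9 km × (3232 − 2814) / 2814 = 5.18 km.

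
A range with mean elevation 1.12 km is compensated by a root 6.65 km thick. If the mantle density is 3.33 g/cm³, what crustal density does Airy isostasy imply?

2.85 g/cm³

ρ_c h = (ρ_m − ρ_c) r → ρ_c (h + r) = ρ_m r → ρ_c = ρ_m r / (h + r).
ρ_c = 3.33 × 6.65 km / (1.12 km + 6.65 km) = 2.85 g/cm³.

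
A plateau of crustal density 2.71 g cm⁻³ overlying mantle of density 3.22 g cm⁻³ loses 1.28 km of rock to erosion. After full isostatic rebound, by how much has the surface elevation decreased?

0.203 km

Rebound u = e ρ_c/ρ_m = 1.28 km × 2.71/3.22 = 1.077 km.
Net surface drop = e − u = 1.28 km − 1.077 km = e (ρ_m − ρ_c)/ρ_m = 0.203 km.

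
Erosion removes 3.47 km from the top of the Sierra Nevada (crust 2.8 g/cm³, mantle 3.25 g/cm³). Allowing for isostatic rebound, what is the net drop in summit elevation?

0.48 km

Rebound u = e ρ_c/ρ_m = 3.47 km × 2.8/3.25 = 2.99 km.
Net surface drop = e − u = 3.47 km − 2.99 km = e (ρ_m − ρ_c)/ρ_m = 0.48 km.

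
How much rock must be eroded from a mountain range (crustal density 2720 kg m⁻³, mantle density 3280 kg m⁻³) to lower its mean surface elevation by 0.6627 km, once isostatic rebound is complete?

Net drop Δ = e − u = e − e ρ_c/ρ_m = e (ρ_m − ρ_c)/ρ_m.
e = Δ ρ_m/(ρ_m − ρ_c) = 0.6627 km × 3280/560 = 3.88 km.

3.88 km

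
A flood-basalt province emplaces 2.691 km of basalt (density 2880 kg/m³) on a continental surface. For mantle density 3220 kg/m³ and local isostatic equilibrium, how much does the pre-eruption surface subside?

2.41 km

Subaerial loading: s = t ρ_load / ρ_m.
s = 2.691 km × 2880/3220 = 2.41 km.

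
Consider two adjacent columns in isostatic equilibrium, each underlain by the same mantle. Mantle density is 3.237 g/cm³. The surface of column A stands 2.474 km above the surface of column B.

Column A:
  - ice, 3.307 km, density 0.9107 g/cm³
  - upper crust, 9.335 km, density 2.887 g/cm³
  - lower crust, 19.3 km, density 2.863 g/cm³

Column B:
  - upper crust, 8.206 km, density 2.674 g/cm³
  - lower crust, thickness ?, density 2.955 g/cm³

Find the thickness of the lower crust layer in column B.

19.7 km

Take the compensation level at the base of the deeper column (depth z_c below the surface of column A) and equate Σ ρ_i t_i down to z_c; mantle fills any gap and the z_c terms cancel.
Column A: 3.307×0.9107 + 9.335×2.887 + 19.3×2.863 + (z_c − 31.942)×3.237
Column B: 2.474×0 + 8.206×2.674 + x×2.955 + (z_c − 2.474 − 8.206 − x)×3.237
The z_c×3.237 term appears on both sides and cancels. Collect the known terms of each column as K = Σ(ρt)_known − 3.237 × (depth of known layers): K_A = 85.2177299 − 3.237×31.942 = −18.1785241; K_B = 21.942844 − 3.237×(2.474 + 8.206) = −12.628316.
Balance: K_A = K_B − x×(3.237 − 2.955), so x = (K_B − K_A)/(3.237 − 2.955) = 5.55021/0.282 = 19.7 km.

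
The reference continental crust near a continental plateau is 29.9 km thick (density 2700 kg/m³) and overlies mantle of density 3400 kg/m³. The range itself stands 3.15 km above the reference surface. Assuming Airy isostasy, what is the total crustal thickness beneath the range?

45.2 km

Root depth r = h ρ_c / (ρ_m − ρ_c) = 3.15 km × 2700 / 700 = 12.15 km.
Total thickness = T + h + r = 29.9 km + 3.15 km + 12.15 km = 45.2 km.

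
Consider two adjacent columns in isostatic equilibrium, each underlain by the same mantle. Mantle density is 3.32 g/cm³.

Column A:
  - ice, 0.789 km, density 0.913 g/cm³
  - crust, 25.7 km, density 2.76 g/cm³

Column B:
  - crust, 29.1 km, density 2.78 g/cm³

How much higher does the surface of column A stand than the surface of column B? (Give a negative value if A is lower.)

For any compensation level in the mantle, the mantle terms cancel and isostasy reduces to e = (Σt_A − Σt_B) − (Σ(ρt)_A − Σ(ρt)_B) / ρ_m.
Σt_A = 26.489 km; Σt_B = 29.1 km; Σ(ρt)_A = 71.652357; Σ(ρt)_B = 80.898 (in km·g/cm³).
e = (26.489 − 29.1) − (71.652357 − 80.898) / 3.32 = 0.174 km.

0.174 km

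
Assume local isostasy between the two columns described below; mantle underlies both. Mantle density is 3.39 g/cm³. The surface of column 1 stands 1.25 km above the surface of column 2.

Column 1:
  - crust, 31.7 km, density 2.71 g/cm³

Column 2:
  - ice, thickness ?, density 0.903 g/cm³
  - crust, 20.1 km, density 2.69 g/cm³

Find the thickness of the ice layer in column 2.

1.31 km

Take the compensation level at the base of the deeper column (depth z_c below the surface of column 1) and equate Σ ρ_i t_i down to z_c; mantle fills any gap and the z_c terms cancel.
Column 1: 31.7×2.71 + (z_c − 31.7)×3.39
Column 2: 1.25×0 + x×0.903 + 20.1×2.69 + (z_c − 1.25 − 20.1 − x)×3.39
The z_c×3.39 term appears on both sides and cancels. Collect the known terms of each column as K = Σ(ρt)_known − 3.39 × (depth of known layers): K_1 = 85.907 − 3.39×31.7 = −21.556; K_2 = 54.069 − 3.39×(1.25 + 20.1) = −18.3075.
Balance: K_1 = K_2 − x×(3.39 − 0.903), so x = (K_2 − K_1)/(3.39 − 0.903) = 3.2485/2.487 = 1.31 km.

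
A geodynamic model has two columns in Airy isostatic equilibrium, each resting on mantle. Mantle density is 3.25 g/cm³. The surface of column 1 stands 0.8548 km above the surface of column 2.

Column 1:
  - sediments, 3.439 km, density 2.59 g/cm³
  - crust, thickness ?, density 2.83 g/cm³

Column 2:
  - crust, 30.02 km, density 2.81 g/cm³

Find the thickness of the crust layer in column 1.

Take the compensation level at the base of the deeper column (depth z_c below the surface of column 1) and equate Σ ρ_i t_i down to z_c; mantle fills any gap and the z_c terms cancel.
Column 1: 3.439×2.59 + x×2.83 + (z_c − 3.439 − x)×3.25
Column 2: 0.8548×0 + 30.02×2.81 + (z_c − 0.8548 − 30.02)×3.25
The z_c×3.25 term appears on both sides and cancels. Collect the known terms of each column as K = Σ(ρt)_known − 3.25 × (depth of known layers): K_1 = 8.90701 − 3.25×3.439 = −2.26974; K_2 = 84.3562 − 3.25×(0.8548 + 30.02) = −15.9869.
Balance: K_1 − x×(3.25 − 2.83) = K_2, so x = (K_1 − K_2)/(3.25 − 2.83) = 13.7172/0.42 = 32.7 km.

32.7 km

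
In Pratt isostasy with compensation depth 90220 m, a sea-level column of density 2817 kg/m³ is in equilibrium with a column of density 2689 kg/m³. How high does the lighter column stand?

ρ_ref D = ρ (D + h) → h = D (ρ_ref − ρ)/ρ.
h = 90220 m × (2817 − 2689)/2689 = 4290 m.

4290 m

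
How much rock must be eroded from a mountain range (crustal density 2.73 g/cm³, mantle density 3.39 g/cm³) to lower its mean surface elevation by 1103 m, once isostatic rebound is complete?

Net drop Δ = e − u = e − e ρ_c/ρ_m = e (ρ_m − ρ_c)/ρ_m.
e = Δ ρ_m/(ρ_m − ρ_c) = 1103 m × 3.39/0.66 = 5670 m.

5670 m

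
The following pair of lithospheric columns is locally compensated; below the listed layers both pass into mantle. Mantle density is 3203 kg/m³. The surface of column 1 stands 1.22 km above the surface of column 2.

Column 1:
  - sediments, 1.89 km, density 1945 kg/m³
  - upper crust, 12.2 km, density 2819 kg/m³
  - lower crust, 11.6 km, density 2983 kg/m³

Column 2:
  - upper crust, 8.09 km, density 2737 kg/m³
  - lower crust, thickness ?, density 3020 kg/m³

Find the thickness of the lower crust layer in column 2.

10.6 km

Take the compensation level at the base of the deeper column (depth z_c below the surface of column 1) and equate Σ ρ_i t_i down to z_c; mantle fills any gap and the z_c terms cancel.
Column 1: 1.89×1945 + 12.2×2819 + 11.6×2983 + (z_c − 25.69)×3203
Column 2: 1.22×0 + 8.09×2737 + x×3020 + (z_c − 1.22 − 8.09 − x)×3203
The z_c×3203 term appears on both sides and cancels. Collect the known terms of each column as K = Σ(ρt)_known − 3203 × (depth of known layers): K_1 = 72670.65 − 3203×25.69 = −9614.42; K_2 = 22142.33 − 3203×(1.22 + 8.09) = −7677.6.
Balance: K_1 = K_2 − x×(3203 − 3020), so x = (K_2 − K_1)/(3203 − 3020) = 1936.82/183 = 10.6 km.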